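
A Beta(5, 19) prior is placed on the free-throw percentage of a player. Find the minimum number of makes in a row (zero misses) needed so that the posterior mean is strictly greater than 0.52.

After k makes and 0 misses the posterior is Beta(5+k, 19), with mean (5+k)/(5+19+k).
Set (5+k)/(24+k) > 0.52 and solve: k > (0.52·24 − 5)/(1 − 0.52) = 15.583.
The smallest integer exceeding 15.583 is 16, and checking k=16: (21)/(40) = 0.5250 > 0.52.

k = 16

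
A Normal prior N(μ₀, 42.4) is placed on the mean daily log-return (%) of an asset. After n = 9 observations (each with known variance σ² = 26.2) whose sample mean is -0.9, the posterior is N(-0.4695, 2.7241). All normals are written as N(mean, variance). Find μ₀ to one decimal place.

μ₀ = 5.8

The posterior mean is a precision-weighted average: μ_n = (τ₀μ₀ + τ_data·x̄)/(τ₀+τ_data), with τ₀=1/σ₀² and τ_data=n/σ².
Here τ₀ = 1/42.4 = 0.023585 and τ_data = 9/26.2 = 0.343511, so τ_n = 0.367096.
Rearranging for μ₀: μ₀ = (μ_n·τ_n − τ_data·x̄)/τ₀ = (-0.4695·0.367096 − 0.343511·-0.9) / 0.023585 = 0.136808/0.023585 ≈ 5.8.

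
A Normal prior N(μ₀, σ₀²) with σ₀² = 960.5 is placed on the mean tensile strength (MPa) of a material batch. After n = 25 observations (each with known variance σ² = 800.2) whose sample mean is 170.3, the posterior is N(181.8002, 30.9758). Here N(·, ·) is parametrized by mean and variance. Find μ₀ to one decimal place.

The posterior mean is a precision-weighted average: μ_n = (τ₀μ₀ + τ_data·x̄)/(τ₀+τ_data), with τ₀=1/σ₀² and τ_data=n/σ².
Here τ₀ = 1/960.5 = 0.001041 and τ_data = 25/800.2 = 0.031242, so τ_n = 0.032283.
Rearranging for μ₀: μ₀ = (μ_n·τ_n − τ_data·x̄)/τ₀ = (181.8002·0.032283 − 0.031242·170.3) / 0.001041 = 0.548543/0.001041 ≈ 526.9.

μ₀ = 526.9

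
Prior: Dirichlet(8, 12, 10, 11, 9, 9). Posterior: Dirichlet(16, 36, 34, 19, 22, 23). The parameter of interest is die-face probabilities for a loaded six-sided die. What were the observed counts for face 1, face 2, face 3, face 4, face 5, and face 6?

counts (8, 24, 24, 8, 13, 14)

For a Dirichlet(α) prior with multinomial counts c, the posterior is Dirichlet(α + c) componentwise.
Counts are posterior − prior componentwise: 16−8=8, 36−12=24, 34−10=24, 19−11=8, 22−9=13, 23−9=14.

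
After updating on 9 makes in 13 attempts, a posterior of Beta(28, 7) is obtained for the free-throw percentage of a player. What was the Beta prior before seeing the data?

Beta(19, 3)

Under Beta–binomial conjugacy the posterior parameters are (α+s, β+f).
So α = 28 − 9 = 19 and β = 7 − 4 = 3.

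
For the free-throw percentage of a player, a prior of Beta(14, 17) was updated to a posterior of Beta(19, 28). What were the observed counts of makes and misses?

5 makes and 11 misses

A Beta(a, b) prior with s successes and f failures in binomial data gives a Beta(a+s, b+f) posterior.
So s = 19 − 14 = 5 and f = 28 − 17 = 11.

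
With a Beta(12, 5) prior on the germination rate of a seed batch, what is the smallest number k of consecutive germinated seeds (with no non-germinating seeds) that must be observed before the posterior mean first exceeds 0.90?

k = 34

After k germinated seeds and 0 non-germinating seeds the posterior is Beta(12+k, 5), with mean (12+k)/(12+5+k).
Set (12+k)/(17+k) > 0.90 and solve: k > (0.90·17 − 12)/(1 − 0.90) = 33.000.
The smallest integer exceeding 33.000 is 34, and checking k=34: (46)/(51) = 0.9020 > 0.90.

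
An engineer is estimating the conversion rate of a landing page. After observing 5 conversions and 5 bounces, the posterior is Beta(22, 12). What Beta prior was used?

Beta(17, 7)

Beta is conjugate to the binomial likelihood: posterior = Beta(a+s, b+f).
Subtract the data counts: 22−5=17, 12−5=7.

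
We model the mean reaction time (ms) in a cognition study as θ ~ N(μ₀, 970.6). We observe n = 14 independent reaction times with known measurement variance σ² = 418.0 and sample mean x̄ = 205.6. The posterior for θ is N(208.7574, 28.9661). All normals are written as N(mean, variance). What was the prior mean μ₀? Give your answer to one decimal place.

μ₀ = 311.4

With known observation variance, the Normal–Normal posterior has precision τ_n = τ₀ + n/σ² and mean μ_n = (τ₀μ₀ + (n/σ²)x̄)/τ_n.
Here τ₀ = 1/970.6 = 0.001030 and τ_data = 14/418.0 = 0.033493, so τ_n = 0.034523.
Rearranging for μ₀: μ₀ = (μ_n·τ_n − τ_data·x̄)/τ₀ = (208.7574·0.034523 − 0.033493·205.6) / 0.001030 = 0.320771/0.001030 ≈ 311.4.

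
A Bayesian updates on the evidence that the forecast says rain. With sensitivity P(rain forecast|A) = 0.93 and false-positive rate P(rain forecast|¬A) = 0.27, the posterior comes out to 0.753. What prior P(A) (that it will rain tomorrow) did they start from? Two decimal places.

Bayes' rule in odds form gives O(A|E) = O(A)·[P(E|A)/P(E|¬A)], hence O(A) = O(A|E)/LR.
Posterior odds = 0.753/(1−0.753) = 3.0486. LR = 0.93/0.27 = 3.4444.
Prior odds = 3.0486/3.4444 = 0.8851, so P(A) = 0.8851/(1+0.8851) ≈ 0.47.

P(A) = 0.47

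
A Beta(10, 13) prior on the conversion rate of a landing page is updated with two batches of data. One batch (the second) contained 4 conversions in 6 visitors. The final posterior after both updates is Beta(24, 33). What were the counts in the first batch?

Sequential conjugate updates are equivalent to a single update on the pooled data, so total successes = posterior α − prior α and total failures = posterior β − prior β.
Total across both batches: 24−10=14 conversions, 33−13=20 bounces.
Subtract the second batch: 14−4=10 conversions and 20−2=18 bounces.

10 conversions and 18 bounces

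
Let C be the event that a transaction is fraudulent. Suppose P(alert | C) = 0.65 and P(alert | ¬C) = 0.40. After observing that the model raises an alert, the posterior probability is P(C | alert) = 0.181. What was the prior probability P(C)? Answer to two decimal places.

Bayes' rule in odds form gives O(C|E) = O(C)·[P(E|C)/P(E|¬C)], hence O(C) = O(C|E)/LR.
Posterior odds = 0.181/(1−0.181) = 0.2210. LR = 0.65/0.40 = 1.6250.
Prior odds = 0.2210/1.6250 = 0.1360, so P(C) = 0.1360/(1+0.1360) ≈ 0.12.

P(C) = 0.12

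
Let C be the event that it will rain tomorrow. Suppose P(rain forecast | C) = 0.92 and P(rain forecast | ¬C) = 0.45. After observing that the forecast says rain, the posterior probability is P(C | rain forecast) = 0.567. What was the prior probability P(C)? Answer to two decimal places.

Bayes' rule in odds form gives O(C|E) = O(C)·[P(E|C)/P(E|¬C)], hence O(C) = O(C|E)/LR.
Posterior odds = 0.567/(1−0.567) = 1.3095. LR = 0.92/0.45 = 2.0444.
Prior odds = 1.3095/2.0444 = 0.6405, so P(C) = 0.6405/(1+0.6405) ≈ 0.39.

P(C) = 0.39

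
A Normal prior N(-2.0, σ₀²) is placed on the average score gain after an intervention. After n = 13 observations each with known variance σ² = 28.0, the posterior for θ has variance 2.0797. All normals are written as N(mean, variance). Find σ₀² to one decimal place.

σ₀² = 60.4

For the Normal–Normal model with known σ², precisions add: τ_n = τ₀ + n/σ².
So 1/σ₀² = 1/2.0797 − 13/28.0 = 0.480839 − 0.464286 = 0.016553.
Hence σ₀² = 1/0.016553 ≈ 60.4.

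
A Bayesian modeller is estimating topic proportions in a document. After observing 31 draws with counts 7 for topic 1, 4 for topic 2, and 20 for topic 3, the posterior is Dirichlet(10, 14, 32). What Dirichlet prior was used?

For a Dirichlet(α) prior with multinomial counts c, the posterior is Dirichlet(α + c) componentwise.
Subtract each count from the matching posterior parameter: 10−7=3, 14−4=10, 32−20=12.

Dirichlet(3, 10, 12)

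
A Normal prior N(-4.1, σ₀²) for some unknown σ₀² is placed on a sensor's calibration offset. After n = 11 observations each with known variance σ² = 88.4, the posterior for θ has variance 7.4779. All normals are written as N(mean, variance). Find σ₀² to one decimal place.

σ₀² = 107.6

For the Normal–Normal model with known σ², precisions add: τ_n = τ₀ + n/σ².
So 1/σ₀² = 1/7.4779 − 11/88.4 = 0.133727 − 0.124434 = 0.009293.
Hence σ₀² = 1/0.009293 ≈ 107.6.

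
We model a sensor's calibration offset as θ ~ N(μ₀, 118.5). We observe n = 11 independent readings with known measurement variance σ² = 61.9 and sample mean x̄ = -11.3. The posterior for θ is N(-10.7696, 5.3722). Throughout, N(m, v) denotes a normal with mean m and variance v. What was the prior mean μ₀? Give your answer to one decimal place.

The posterior mean is a precision-weighted average: μ_n = (τ₀μ₀ + τ_data·x̄)/(τ₀+τ_data), with τ₀=1/σ₀² and τ_data=n/σ².
Here τ₀ = 1/118.5 = 0.008439 and τ_data = 11/61.9 = 0.177706, so τ_n = 0.186145.
Rearranging for μ₀: μ₀ = (μ_n·τ_n − τ_data·x̄)/τ₀ = (-10.7696·0.186145 − 0.177706·-11.3) / 0.008439 = 0.003371/0.008439 ≈ 0.4.

μ₀ = 0.4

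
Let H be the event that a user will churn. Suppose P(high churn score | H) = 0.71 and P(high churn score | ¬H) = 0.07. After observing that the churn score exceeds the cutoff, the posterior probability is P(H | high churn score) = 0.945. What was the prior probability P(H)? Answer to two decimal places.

P(H) = 0.63

In odds form, posterior odds = prior odds × likelihood ratio, so prior odds = posterior odds ÷ LR.
Posterior odds = 0.945/(1−0.945) = 17.1818. LR = 0.71/0.07 = 10.1429.
Prior odds = 17.1818/10.1429 = 1.6940, so P(H) = 1.6940/(1+1.6940) ≈ 0.63.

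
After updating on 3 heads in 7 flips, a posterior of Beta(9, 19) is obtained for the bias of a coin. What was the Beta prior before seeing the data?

Beta is conjugate to the binomial likelihood: posterior = Beta(a+s, b+f).
Subtract the data counts: 9−3=6, 19−4=15.

Beta(6, 15)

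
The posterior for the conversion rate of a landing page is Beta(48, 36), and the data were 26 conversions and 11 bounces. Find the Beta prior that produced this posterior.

A Beta(α, β) prior with s successes and f failures in binomial data gives a Beta(α+s, β+f) posterior.
So α = 48 − 26 = 22 and β = 36 − 11 = 25.

Beta(22, 25)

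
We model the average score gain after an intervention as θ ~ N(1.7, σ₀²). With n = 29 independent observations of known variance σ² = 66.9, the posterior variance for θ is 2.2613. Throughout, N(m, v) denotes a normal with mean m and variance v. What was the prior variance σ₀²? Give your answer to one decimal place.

σ₀² = 114.4

Posterior precision equals prior precision plus data precision: 1/σ_n² = 1/σ₀² + n/σ².
So 1/σ₀² = 1/2.2613 − 29/66.9 = 0.442223 − 0.433483 = 0.008740.
Hence σ₀² = 1/0.008740 ≈ 114.4.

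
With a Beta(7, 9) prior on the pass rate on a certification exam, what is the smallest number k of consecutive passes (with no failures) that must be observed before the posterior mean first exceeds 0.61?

k = 8

After k passes and 0 failures the posterior is Beta(7+k, 9), with mean (7+k)/(7+9+k).
Set (7+k)/(16+k) > 0.61 and solve: k > (0.61·16 − 7)/(1 − 0.61) = 7.077.
The smallest integer exceeding 7.077 is 8, and checking k=8: (15)/(24) = 0.6250 > 0.61.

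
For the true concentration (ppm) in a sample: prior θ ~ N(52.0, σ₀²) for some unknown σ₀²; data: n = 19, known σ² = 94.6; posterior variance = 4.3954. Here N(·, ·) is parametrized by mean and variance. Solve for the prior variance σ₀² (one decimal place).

σ₀² = 37.5

Posterior precision equals prior precision plus data precision: 1/σ_n² = 1/σ₀² + n/σ².
So 1/σ₀² = 1/4.3954 − 19/94.6 = 0.227511 − 0.200846 = 0.026665.
Hence σ₀² = 1/0.026665 ≈ 37.5.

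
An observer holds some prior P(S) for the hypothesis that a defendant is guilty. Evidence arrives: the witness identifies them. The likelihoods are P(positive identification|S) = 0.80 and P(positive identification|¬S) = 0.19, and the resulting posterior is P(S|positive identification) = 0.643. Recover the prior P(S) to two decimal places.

P(S) = 0.30

In odds form, posterior odds = prior odds × likelihood ratio, so prior odds = posterior odds ÷ LR.
Posterior odds = 0.643/(1−0.643) = 1.8011. LR = 0.80/0.19 = 4.2105.
Prior odds = 1.8011/4.2105 = 0.4278, so P(S) = 0.4278/(1+0.4278) ≈ 0.30.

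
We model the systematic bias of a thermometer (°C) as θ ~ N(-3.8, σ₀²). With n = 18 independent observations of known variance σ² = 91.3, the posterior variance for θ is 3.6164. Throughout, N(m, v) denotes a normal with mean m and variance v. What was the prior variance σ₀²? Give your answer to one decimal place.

σ₀² = 12.6

Posterior precision equals prior precision plus data precision: 1/σ_n² = 1/σ₀² + n/σ².
So 1/σ₀² = 1/3.6164 − 18/91.3 = 0.276518 − 0.197152 = 0.079366.
Hence σ₀² = 1/0.079366 ≈ 12.6.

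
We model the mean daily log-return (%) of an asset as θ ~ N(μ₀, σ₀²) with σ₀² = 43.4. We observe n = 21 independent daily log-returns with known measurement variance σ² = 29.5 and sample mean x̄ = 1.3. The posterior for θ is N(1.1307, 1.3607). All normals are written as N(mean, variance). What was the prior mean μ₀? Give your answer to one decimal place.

With known observation variance, the Normal–Normal posterior has precision τ_n = τ₀ + n/σ² and mean μ_n = (τ₀μ₀ + (n/σ²)x̄)/τ_n.
Here τ₀ = 1/43.4 = 0.023041 and τ_data = 21/29.5 = 0.711864, so τ_n = 0.734905.
Rearranging for μ₀: μ₀ = (μ_n·τ_n − τ_data·x̄)/τ₀ = (1.1307·0.734905 − 0.711864·1.3) / 0.023041 = -0.094466/0.023041 ≈ -4.1.

μ₀ = -4.1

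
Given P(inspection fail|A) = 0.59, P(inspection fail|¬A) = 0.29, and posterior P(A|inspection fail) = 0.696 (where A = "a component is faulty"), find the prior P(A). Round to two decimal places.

P(A) = 0.53

In odds form, posterior odds = prior odds × likelihood ratio, so prior odds = posterior odds ÷ LR.
Posterior odds = 0.696/(1−0.696) = 2.2895. LR = 0.59/0.29 = 2.0345.
Prior odds = 2.2895/2.0345 = 1.1253, so P(A) = 1.1253/(1+1.1253) ≈ 0.53.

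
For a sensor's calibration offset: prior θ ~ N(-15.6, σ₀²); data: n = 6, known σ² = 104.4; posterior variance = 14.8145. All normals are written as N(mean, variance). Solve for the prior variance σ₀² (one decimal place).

σ₀² = 99.7

For the Normal–Normal model with known σ², precisions add: τ_n = τ₀ + n/σ².
So 1/σ₀² = 1/14.8145 − 6/104.4 = 0.067501 − 0.057471 = 0.010030.
Hence σ₀² = 1/0.010030 ≈ 99.7.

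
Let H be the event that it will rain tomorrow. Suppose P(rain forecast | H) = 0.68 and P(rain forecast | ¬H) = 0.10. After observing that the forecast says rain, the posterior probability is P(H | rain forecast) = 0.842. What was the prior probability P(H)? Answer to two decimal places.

Bayes' rule in odds form gives O(H|E) = O(H)·[P(E|H)/P(E|¬H)], hence O(H) = O(H|E)/LR.
Posterior odds = 0.842/(1−0.842) = 5.3291. LR = 0.68/0.10 = 6.8000.
Prior odds = 5.3291/6.8000 = 0.7837, so P(H) = 0.7837/(1+0.7837) ≈ 0.44.

P(H) = 0.44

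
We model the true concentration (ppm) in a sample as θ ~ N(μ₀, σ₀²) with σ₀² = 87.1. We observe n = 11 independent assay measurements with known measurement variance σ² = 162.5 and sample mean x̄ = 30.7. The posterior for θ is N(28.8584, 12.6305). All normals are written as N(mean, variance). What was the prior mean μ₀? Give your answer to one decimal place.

μ₀ = 18.0

The posterior mean is a precision-weighted average: μ_n = (τ₀μ₀ + τ_data·x̄)/(τ₀+τ_data), with τ₀=1/σ₀² and τ_data=n/σ².
Here τ₀ = 1/87.1 = 0.011481 and τ_data = 11/162.5 = 0.067692, so τ_n = 0.079173.
Rearranging for μ₀: μ₀ = (μ_n·τ_n − τ_data·x̄)/τ₀ = (28.8584·0.079173 − 0.067692·30.7) / 0.011481 = 0.206662/0.011481 ≈ 18.0.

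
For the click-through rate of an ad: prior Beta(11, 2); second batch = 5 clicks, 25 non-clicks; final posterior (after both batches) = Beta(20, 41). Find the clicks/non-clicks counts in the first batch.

4 clicks and 14 non-clicks

Sequential conjugate updates are equivalent to a single update on the pooled data, so total successes = posterior α − prior α and total failures = posterior β − prior β.
Total across both batches: 20−11=9 clicks, 41−2=39 non-clicks.
Subtract the second batch: 9−5=4 clicks and 39−25=14 non-clicks.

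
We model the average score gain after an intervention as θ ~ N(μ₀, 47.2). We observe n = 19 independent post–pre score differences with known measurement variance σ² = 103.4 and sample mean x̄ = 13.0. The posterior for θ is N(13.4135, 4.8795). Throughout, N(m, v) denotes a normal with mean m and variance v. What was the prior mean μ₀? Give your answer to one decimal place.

μ₀ = 17.0

With known observation variance, the Normal–Normal posterior has precision τ_n = τ₀ + n/σ² and mean μ_n = (τ₀μ₀ + (n/σ²)x̄)/τ_n.
Here τ₀ = 1/47.2 = 0.021186 and τ_data = 19/103.4 = 0.183752, so τ_n = 0.204938.
Rearranging for μ₀: μ₀ = (μ_n·τ_n − τ_data·x̄)/τ₀ = (13.4135·0.204938 − 0.183752·13.0) / 0.021186 = 0.360160/0.021186 ≈ 17.0.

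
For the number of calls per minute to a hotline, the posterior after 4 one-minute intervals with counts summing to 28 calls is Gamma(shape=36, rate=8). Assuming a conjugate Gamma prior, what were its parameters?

Gamma(shape=8, rate=4)

A Gamma(α, β) prior (rate parametrization) on a Poisson rate with n observations summing to S gives posterior Gamma(α+S, β+n).
So α = 36 − 28 = 8 and β = 8 − 4 = 4.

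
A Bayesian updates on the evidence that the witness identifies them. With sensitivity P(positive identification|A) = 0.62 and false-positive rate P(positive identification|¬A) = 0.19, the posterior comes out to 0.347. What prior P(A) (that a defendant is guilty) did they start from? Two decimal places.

P(A) = 0.14

Bayes' rule in odds form gives O(A|E) = O(A)·[P(E|A)/P(E|¬A)], hence O(A) = O(A|E)/LR.
Posterior odds = 0.347/(1−0.347) = 0.5314. LR = 0.62/0.19 = 3.2632.
Prior odds = 0.5314/3.2632 = 0.1628, so P(A) = 0.1628/(1+0.1628) ≈ 0.14.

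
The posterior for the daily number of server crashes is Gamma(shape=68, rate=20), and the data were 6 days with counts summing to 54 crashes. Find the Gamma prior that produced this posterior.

Gamma–Poisson conjugacy: posterior shape = α + Σxᵢ, posterior rate = β + n.
So α = 68 − 54 = 14 and β = 20 − 6 = 14.

Gamma(shape=14, rate=14)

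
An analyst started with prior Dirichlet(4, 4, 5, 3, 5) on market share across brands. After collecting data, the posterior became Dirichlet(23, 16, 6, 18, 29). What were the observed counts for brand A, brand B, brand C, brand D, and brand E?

counts (19, 12, 1, 15, 24)

For a Dirichlet(α) prior with multinomial counts c, the posterior is Dirichlet(α + c) componentwise.
Counts are posterior − prior componentwise: 23−4=19, 16−4=12, 6−5=1, 18−3=15, 29−5=24.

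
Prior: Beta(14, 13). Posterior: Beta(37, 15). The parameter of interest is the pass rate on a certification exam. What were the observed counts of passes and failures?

Beta is conjugate to the binomial likelihood: posterior = Beta(α+s, β+f).
So s = 37 − 14 = 23 and f = 15 − 13 = 2.

23 passes and 2 failures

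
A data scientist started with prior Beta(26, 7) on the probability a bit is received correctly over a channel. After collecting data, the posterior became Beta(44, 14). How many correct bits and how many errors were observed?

A Beta(a, b) prior with s successes and f failures in binomial data gives a Beta(a+s, b+f) posterior.
Match parameters: s=44−26=18, f=14−7=7.

18 correct bits and 7 errors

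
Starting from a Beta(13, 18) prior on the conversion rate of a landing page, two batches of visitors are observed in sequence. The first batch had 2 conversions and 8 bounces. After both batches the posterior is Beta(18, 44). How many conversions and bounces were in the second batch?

Because Beta–binomial updating is additive in the counts, the combined data contributed (α_post−α_prior, β_post−β_prior) successes and failures.
Total across both batches: 18−13=5 conversions, 44−18=26 bounces.
Subtract the first batch: 5−2=3 conversions and 26−8=18 bounces.

3 conversions and 18 bounces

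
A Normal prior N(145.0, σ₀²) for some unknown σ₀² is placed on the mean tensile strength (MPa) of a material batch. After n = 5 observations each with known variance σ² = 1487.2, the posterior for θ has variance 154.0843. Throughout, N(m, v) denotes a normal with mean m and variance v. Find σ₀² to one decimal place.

For the Normal–Normal model with known σ², precisions add: τ_n = τ₀ + n/σ².
So 1/σ₀² = 1/154.0843 − 5/1487.2 = 0.006490 − 0.003362 = 0.003128.
Hence σ₀² = 1/0.003128 ≈ 319.7.

σ₀² = 319.7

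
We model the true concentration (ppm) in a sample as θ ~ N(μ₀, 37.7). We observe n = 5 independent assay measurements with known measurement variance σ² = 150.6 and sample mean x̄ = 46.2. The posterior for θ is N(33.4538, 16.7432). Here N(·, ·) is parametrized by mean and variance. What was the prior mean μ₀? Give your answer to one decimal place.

With known observation variance, the Normal–Normal posterior has precision τ_n = τ₀ + n/σ² and mean μ_n = (τ₀μ₀ + (n/σ²)x̄)/τ_n.
Here τ₀ = 1/37.7 = 0.026525 and τ_data = 5/150.6 = 0.033201, so τ_n = 0.059726.
Rearranging for μ₀: μ₀ = (μ_n·τ_n − τ_data·x̄)/τ₀ = (33.4538·0.059726 − 0.033201·46.2) / 0.026525 = 0.464175/0.026525 ≈ 17.5.

μ₀ = 17.5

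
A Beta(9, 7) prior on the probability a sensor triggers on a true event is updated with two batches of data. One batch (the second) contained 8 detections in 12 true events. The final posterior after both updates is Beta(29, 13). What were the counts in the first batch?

Because Beta–binomial updating is additive in the counts, the combined data contributed (α_post−α_prior, β_post−β_prior) successes and failures.
Total across both batches: 29−9=20 detections, 13−7=6 misses.
Subtract the second batch: 20−8=12 detections and 6−4=2 misses.

12 detections and 2 misses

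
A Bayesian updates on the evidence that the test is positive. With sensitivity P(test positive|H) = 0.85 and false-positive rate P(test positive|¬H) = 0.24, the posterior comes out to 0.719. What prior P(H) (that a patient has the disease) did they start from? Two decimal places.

P(H) = 0.42

Bayes' rule in odds form gives O(H|E) = O(H)·[P(E|H)/P(E|¬H)], hence O(H) = O(H|E)/LR.
Posterior odds = 0.719/(1−0.719) = 2.5587. LR = 0.85/0.24 = 3.5417.
Prior odds = 2.5587/3.5417 = 0.7224, so P(H) = 0.7224/(1+0.7224) ≈ 0.42.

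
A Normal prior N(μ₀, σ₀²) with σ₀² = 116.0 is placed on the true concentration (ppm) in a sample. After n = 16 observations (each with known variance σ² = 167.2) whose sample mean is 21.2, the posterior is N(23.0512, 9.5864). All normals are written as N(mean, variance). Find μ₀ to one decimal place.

μ₀ = 43.6

With known observation variance, the Normal–Normal posterior has precision τ_n = τ₀ + n/σ² and mean μ_n = (τ₀μ₀ + (n/σ²)x̄)/τ_n.
Here τ₀ = 1/116.0 = 0.008621 and τ_data = 16/167.2 = 0.095694, so τ_n = 0.104315.
Rearranging for μ₀: μ₀ = (μ_n·τ_n − τ_data·x̄)/τ₀ = (23.0512·0.104315 − 0.095694·21.2) / 0.008621 = 0.375873/0.008621 ≈ 43.6.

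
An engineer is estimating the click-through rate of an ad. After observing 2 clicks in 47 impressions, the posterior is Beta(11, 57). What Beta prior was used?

A Beta(α, β) prior with s successes and f failures in binomial data gives a Beta(α+s, β+f) posterior.
So α = 11 − 2 = 9 and β = 57 − 45 = 12.

Beta(9, 12)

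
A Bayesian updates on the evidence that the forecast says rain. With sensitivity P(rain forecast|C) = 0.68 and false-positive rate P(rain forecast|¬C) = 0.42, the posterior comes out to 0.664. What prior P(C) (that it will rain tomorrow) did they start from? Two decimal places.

P(C) = 0.55

Bayes' rule in odds form gives O(C|E) = O(C)·[P(E|C)/P(E|¬C)], hence O(C) = O(C|E)/LR.
Posterior odds = 0.664/(1−0.664) = 1.9762. LR = 0.68/0.42 = 1.6190.
Prior odds = 1.9762/1.6190 = 1.2206, so P(C) = 1.2206/(1+1.2206) ≈ 0.55.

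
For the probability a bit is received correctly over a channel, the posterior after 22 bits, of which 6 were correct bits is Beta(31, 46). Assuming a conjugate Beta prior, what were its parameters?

Beta(25, 30)

Under Beta–binomial conjugacy the posterior parameters are (α+s, β+f).
Subtract the data counts: 31−6=25, 46−16=30.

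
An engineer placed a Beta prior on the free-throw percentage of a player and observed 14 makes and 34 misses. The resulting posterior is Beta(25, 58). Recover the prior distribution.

Beta(11, 24)

A Beta(α, β) prior with s successes and f failures in binomial data gives a Beta(α+s, β+f) posterior.
Subtract the data counts: 25−14=11, 58−34=24.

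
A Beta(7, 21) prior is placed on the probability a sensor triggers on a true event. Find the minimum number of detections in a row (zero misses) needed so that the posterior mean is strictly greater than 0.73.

k = 50

After k detections and 0 misses the posterior is Beta(7+k, 21), with mean (7+k)/(7+21+k).
Set (7+k)/(28+k) > 0.73 and solve: k > (0.73·28 − 7)/(1 − 0.73) = 49.778.
The smallest integer exceeding 49.778 is 50, and checking k=50: (57)/(78) = 0.7308 > 0.73.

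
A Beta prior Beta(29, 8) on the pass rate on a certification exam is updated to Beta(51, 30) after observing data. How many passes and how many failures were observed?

Beta is conjugate to the binomial likelihood: posterior = Beta(α+s, β+f).
So s = 51 − 29 = 22 and f = 30 − 8 = 22.

22 passes and 22 failures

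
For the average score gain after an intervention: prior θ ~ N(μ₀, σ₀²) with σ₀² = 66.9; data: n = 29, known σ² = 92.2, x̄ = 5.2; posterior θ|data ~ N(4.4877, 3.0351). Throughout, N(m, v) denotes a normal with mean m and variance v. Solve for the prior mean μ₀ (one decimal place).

μ₀ = -10.5

The posterior mean is a precision-weighted average: μ_n = (τ₀μ₀ + τ_data·x̄)/(τ₀+τ_data), with τ₀=1/σ₀² and τ_data=n/σ².
Here τ₀ = 1/66.9 = 0.014948 and τ_data = 29/92.2 = 0.314534, so τ_n = 0.329482.
Rearranging for μ₀: μ₀ = (μ_n·τ_n − τ_data·x̄)/τ₀ = (4.4877·0.329482 − 0.314534·5.2) / 0.014948 = -0.156960/0.014948 ≈ -10.5.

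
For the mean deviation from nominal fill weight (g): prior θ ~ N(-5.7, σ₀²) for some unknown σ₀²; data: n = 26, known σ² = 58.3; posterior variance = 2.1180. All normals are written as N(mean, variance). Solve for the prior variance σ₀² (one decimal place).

For the Normal–Normal model with known σ², precisions add: τ_n = τ₀ + n/σ².
So 1/σ₀² = 1/2.1180 − 26/58.3 = 0.472144 − 0.445969 = 0.026175.
Hence σ₀² = 1/0.026175 ≈ 38.2.

σ₀² = 38.2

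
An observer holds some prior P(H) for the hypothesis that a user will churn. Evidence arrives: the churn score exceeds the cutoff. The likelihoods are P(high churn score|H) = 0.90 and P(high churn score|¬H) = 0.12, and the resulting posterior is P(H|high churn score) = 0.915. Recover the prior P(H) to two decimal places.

In odds form, posterior odds = prior odds × likelihood ratio, so prior odds = posterior odds ÷ LR.
Posterior odds = 0.915/(1−0.915) = 10.7647. LR = 0.90/0.12 = 7.5000.
Prior odds = 10.7647/7.5000 = 1.4353, so P(H) = 1.4353/(1+1.4353) ≈ 0.59.

P(H) = 0.59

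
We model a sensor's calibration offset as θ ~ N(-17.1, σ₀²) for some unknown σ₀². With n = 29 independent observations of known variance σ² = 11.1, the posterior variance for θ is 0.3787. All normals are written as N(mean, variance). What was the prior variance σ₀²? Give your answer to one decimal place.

For the Normal–Normal model with known σ², precisions add: τ_n = τ₀ + n/σ².
So 1/σ₀² = 1/0.3787 − 29/11.1 = 2.640613 − 2.612613 = 0.028000.
Hence σ₀² = 1/0.028000 ≈ 35.7.

σ₀² = 35.7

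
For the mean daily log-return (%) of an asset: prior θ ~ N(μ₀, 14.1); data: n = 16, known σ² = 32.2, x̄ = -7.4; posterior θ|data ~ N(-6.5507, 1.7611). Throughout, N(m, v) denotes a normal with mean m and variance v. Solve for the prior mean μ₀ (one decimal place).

The posterior mean is a precision-weighted average: μ_n = (τ₀μ₀ + τ_data·x̄)/(τ₀+τ_data), with τ₀=1/σ₀² and τ_data=n/σ².
Here τ₀ = 1/14.1 = 0.070922 and τ_data = 16/32.2 = 0.496894, so τ_n = 0.567816.
Rearranging for μ₀: μ₀ = (μ_n·τ_n − τ_data·x̄)/τ₀ = (-6.5507·0.567816 − 0.496894·-7.4) / 0.070922 = -0.042577/0.070922 ≈ -0.6.

μ₀ = -0.6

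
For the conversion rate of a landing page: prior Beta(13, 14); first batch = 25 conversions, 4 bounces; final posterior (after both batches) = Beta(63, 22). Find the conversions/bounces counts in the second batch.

25 conversions and 4 bounces

Sequential conjugate updates are equivalent to a single update on the pooled data, so total successes = posterior α − prior α and total failures = posterior β − prior β.
Total across both batches: 63−13=50 conversions, 22−14=8 bounces.
Subtract the first batch: 50−25=25 conversions and 8−4=4 bounces.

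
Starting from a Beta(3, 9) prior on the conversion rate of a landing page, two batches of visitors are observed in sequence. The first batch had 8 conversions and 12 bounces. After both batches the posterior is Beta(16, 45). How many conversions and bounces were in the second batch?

Because Beta–binomial updating is additive in the counts, the combined data contributed (α_post−α_prior, β_post−β_prior) successes and failures.
Total across both batches: 16−3=13 conversions, 45−9=36 bounces.
Subtract the first batch: 13−8=5 conversions and 36−12=24 bounces.

5 conversions and 24 bounces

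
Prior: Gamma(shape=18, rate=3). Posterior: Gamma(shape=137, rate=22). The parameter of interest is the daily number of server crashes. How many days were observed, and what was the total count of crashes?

Gamma–Poisson conjugacy: posterior shape = α + Σxᵢ, posterior rate = β + n.
Matching: Σxᵢ = 137 − 18 = 119 and n = 22 − 3 = 19.

n = 19 days with total 119 crashes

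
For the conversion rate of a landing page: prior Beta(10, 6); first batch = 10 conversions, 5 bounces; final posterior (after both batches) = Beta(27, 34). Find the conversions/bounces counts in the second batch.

Because Beta–binomial updating is additive in the counts, the combined data contributed (α_post−α_prior, β_post−β_prior) successes and failures.
Total across both batches: 27−10=17 conversions, 34−6=28 bounces.
Subtract the first batch: 17−10=7 conversions and 28−5=23 bounces.

7 conversions and 23 bounces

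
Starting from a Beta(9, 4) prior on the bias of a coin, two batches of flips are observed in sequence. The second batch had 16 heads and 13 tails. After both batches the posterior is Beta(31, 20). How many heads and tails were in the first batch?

Because Beta–binomial updating is additive in the counts, the combined data contributed (α_post−α_prior, β_post−β_prior) successes and failures.
Total across both batches: 31−9=22 heads, 20−4=16 tails.
Subtract the second batch: 22−16=6 heads and 16−13=3 tails.

6 heads and 3 tails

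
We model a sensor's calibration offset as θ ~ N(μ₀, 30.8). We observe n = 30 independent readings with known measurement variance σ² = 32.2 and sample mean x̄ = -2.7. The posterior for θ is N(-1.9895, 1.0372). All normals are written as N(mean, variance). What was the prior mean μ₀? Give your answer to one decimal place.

With known observation variance, the Normal–Normal posterior has precision τ_n = τ₀ + n/σ² and mean μ_n = (τ₀μ₀ + (n/σ²)x̄)/τ_n.
Here τ₀ = 1/30.8 = 0.032468 and τ_data = 30/32.2 = 0.931677, so τ_n = 0.964145.
Rearranging for μ₀: μ₀ = (μ_n·τ_n − τ_data·x̄)/τ₀ = (-1.9895·0.964145 − 0.931677·-2.7) / 0.032468 = 0.597361/0.032468 ≈ 18.4.

μ₀ = 18.4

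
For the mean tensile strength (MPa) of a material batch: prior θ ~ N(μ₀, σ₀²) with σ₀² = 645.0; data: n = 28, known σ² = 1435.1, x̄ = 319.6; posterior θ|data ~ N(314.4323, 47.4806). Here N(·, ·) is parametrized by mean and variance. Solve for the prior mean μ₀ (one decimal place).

The posterior mean is a precision-weighted average: μ_n = (τ₀μ₀ + τ_data·x̄)/(τ₀+τ_data), with τ₀=1/σ₀² and τ_data=n/σ².
Here τ₀ = 1/645.0 = 0.001550 and τ_data = 28/1435.1 = 0.019511, so τ_n = 0.021061.
Rearranging for μ₀: μ₀ = (μ_n·τ_n − τ_data·x̄)/τ₀ = (314.4323·0.021061 − 0.019511·319.6) / 0.001550 = 0.386543/0.001550 ≈ 249.4.

μ₀ = 249.4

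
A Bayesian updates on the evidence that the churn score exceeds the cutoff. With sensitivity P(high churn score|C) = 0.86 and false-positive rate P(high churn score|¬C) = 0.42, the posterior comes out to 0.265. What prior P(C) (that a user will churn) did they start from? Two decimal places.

Bayes' rule in odds form gives O(C|E) = O(C)·[P(E|C)/P(E|¬C)], hence O(C) = O(C|E)/LR.
Posterior odds = 0.265/(1−0.265) = 0.3605. LR = 0.86/0.42 = 2.0476.
Prior odds = 0.3605/2.0476 = 0.1761, so P(C) = 0.1761/(1+0.1761) ≈ 0.15.

P(C) = 0.15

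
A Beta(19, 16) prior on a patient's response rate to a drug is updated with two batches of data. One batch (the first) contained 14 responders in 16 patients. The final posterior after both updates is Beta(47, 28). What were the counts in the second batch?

Because Beta–binomial updating is additive in the counts, the combined data contributed (α_post−α_prior, β_post−β_prior) successes and failures.
Total across both batches: 47−19=28 responders, 28−16=12 non-responders.
Subtract the first batch: 28−14=14 responders and 12−2=10 non-responders.

14 responders and 10 non-responders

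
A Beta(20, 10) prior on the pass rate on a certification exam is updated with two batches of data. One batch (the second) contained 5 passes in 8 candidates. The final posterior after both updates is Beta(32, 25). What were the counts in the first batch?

7 passes and 12 failures

Sequential conjugate updates are equivalent to a single update on the pooled data, so total successes = posterior α − prior α and total failures = posterior β − prior β.
Total across both batches: 32−20=12 passes, 25−10=15 failures.
Subtract the second batch: 12−5=7 passes and 15−3=12 failures.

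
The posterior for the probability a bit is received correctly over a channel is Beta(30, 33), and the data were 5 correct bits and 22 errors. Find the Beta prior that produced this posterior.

Beta(25, 11)

A Beta(a, b) prior with s successes and f failures in binomial data gives a Beta(a+s, b+f) posterior.
Subtract the data counts: 30−5=25, 33−22=11.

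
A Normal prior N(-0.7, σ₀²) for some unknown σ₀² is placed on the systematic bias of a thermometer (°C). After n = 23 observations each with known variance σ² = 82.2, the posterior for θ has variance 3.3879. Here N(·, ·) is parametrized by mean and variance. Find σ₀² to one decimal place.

For the Normal–Normal model with known σ², precisions add: τ_n = τ₀ + n/σ².
So 1/σ₀² = 1/3.3879 − 23/82.2 = 0.295168 − 0.279805 = 0.015363.
Hence σ₀² = 1/0.015363 ≈ 65.1.

σ₀² = 65.1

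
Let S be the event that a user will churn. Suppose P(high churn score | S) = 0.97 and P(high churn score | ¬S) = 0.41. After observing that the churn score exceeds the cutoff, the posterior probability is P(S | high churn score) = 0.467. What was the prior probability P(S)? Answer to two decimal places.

P(S) = 0.27

Bayes' rule in odds form gives O(S|E) = O(S)·[P(E|S)/P(E|¬S)], hence O(S) = O(S|E)/LR.
Posterior odds = 0.467/(1−0.467) = 0.8762. LR = 0.97/0.41 = 2.3659.
Prior odds = 0.8762/2.3659 = 0.3703, so P(S) = 0.3703/(1+0.3703) ≈ 0.27.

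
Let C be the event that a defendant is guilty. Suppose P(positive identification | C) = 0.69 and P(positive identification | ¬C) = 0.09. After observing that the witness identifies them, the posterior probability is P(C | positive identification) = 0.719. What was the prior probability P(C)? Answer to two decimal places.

P(C) = 0.25

In odds form, posterior odds = prior odds × likelihood ratio, so prior odds = posterior odds ÷ LR.
Posterior odds = 0.719/(1−0.719) = 2.5587. LR = 0.69/0.09 = 7.6667.
Prior odds = 2.5587/7.6667 = 0.3337, so P(C) = 0.3337/(1+0.3337) ≈ 0.25.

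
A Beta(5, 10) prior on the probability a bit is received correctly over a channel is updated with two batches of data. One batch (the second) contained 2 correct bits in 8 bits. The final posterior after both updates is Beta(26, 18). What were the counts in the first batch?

Sequential conjugate updates are equivalent to a single update on the pooled data, so total successes = posterior α − prior α and total failures = posterior β − prior β.
Total across both batches: 26−5=21 correct bits, 18−10=8 errors.
Subtract the second batch: 21−2=19 correct bits and 8−6=2 errors.

19 correct bits and 2 errors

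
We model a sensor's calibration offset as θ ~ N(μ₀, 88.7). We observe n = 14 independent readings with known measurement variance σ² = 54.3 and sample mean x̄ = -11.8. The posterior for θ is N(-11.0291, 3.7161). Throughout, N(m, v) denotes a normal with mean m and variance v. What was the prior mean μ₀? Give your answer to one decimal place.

μ₀ = 6.6

The posterior mean is a precision-weighted average: μ_n = (τ₀μ₀ + τ_data·x̄)/(τ₀+τ_data), with τ₀=1/σ₀² and τ_data=n/σ².
Here τ₀ = 1/88.7 = 0.011274 and τ_data = 14/54.3 = 0.257827, so τ_n = 0.269101.
Rearranging for μ₀: μ₀ = (μ_n·τ_n − τ_data·x̄)/τ₀ = (-11.0291·0.269101 − 0.257827·-11.8) / 0.011274 = 0.074417/0.011274 ≈ 6.6.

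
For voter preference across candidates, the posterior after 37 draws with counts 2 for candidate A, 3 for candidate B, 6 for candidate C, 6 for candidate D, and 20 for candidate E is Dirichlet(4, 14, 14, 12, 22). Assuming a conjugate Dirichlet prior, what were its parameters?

For a Dirichlet(α) prior with multinomial counts c, the posterior is Dirichlet(α + c) componentwise.
Subtract each count from the matching posterior parameter: 4−2=2, 14−3=11, 14−6=8, 12−6=6, 22−20=2.

Dirichlet(2, 11, 8, 6, 2)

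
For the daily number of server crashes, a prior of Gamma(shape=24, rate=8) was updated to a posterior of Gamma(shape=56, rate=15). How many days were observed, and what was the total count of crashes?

n = 7 days with total 32 crashes

A Gamma(α, β) prior (rate parametrization) on a Poisson rate with n observations summing to S gives posterior Gamma(α+S, β+n).
Matching: Σxᵢ = 56 − 24 = 32 and n = 15 − 8 = 7.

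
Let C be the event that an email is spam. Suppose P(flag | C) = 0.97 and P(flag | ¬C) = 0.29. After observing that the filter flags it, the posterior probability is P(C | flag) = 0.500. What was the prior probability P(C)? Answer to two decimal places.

P(C) = 0.23

Bayes' rule in odds form gives O(C|E) = O(C)·[P(E|C)/P(E|¬C)], hence O(C) = O(C|E)/LR.
Posterior odds = 0.500/(1−0.500) = 1.0000. LR = 0.97/0.29 = 3.3448.
Prior odds = 1.0000/3.3448 = 0.2990, so P(C) = 0.2990/(1+0.2990) ≈ 0.23.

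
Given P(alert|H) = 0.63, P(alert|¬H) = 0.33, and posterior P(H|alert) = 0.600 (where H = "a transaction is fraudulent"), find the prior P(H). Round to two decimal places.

In odds form, posterior odds = prior odds × likelihood ratio, so prior odds = posterior odds ÷ LR.
Posterior odds = 0.600/(1−0.600) = 1.5000. LR = 0.63/0.33 = 1.9091.
Prior odds = 1.5000/1.9091 = 0.7857, so P(H) = 0.7857/(1+0.7857) ≈ 0.44.

P(H) = 0.44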